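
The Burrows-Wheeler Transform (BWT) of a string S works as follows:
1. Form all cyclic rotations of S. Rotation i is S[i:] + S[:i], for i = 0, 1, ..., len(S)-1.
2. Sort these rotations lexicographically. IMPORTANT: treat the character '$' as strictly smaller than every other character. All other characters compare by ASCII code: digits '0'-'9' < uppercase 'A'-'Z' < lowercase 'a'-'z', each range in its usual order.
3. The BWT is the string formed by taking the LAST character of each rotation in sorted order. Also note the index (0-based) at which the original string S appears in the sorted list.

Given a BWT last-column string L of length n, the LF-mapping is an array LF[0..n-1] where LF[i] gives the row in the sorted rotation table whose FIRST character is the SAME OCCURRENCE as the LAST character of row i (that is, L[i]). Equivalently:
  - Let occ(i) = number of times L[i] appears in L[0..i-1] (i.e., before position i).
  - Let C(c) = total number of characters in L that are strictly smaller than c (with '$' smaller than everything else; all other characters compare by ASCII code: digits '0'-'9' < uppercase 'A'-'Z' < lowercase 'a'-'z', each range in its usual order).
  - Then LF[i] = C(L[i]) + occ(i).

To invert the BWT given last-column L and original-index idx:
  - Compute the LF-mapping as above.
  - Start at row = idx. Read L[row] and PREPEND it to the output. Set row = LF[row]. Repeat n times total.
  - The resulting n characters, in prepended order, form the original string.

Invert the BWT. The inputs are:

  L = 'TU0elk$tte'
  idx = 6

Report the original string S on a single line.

LF mapping: 2 3 1 4 7 6 0 8 9 5
Walk LF starting at row 6, prepending L[row]:
  step 1: row=6, L[6]='$', prepend. Next row=LF[6]=0
  step 2: row=0, L[0]='T', prepend. Next row=LF[0]=2
  step 3: row=2, L[2]='0', prepend. Next row=LF[2]=1
  step 4: row=1, L[1]='U', prepend. Next row=LF[1]=3
  step 5: row=3, L[3]='e', prepend. Next row=LF[3]=4
  step 6: row=4, L[4]='l', prepend. Next row=LF[4]=7
  step 7: row=7, L[7]='t', prepend. Next row=LF[7]=8
  step 8: row=8, L[8]='t', prepend. Next row=LF[8]=9
  step 9: row=9, L[9]='e', prepend. Next row=LF[9]=5
  step 10: row=5, L[5]='k', prepend. Next row=LF[5]=6
Reversed output: kettleU0T$

Answer: kettleU0T$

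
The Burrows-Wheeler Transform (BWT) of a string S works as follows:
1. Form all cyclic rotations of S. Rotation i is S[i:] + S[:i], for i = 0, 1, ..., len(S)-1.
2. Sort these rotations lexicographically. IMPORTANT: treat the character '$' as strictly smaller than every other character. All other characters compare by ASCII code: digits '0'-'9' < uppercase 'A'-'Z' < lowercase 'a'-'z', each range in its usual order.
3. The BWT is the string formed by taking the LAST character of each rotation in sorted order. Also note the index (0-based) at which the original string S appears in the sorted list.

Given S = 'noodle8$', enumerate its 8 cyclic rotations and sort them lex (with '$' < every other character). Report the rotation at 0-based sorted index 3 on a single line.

All 8 rotations (rotation i = S[i:]+S[:i]):
  rot[0] = noodle8$
  rot[1] = oodle8$n
  rot[2] = odle8$no
  rot[3] = dle8$noo
  rot[4] = le8$nood
  rot[5] = e8$noodl
  rot[6] = 8$noodle
  rot[7] = $noodle8
Sorted (with $ < everything):
  sorted[0] = $noodle8
  sorted[1] = 8$noodle
  sorted[2] = dle8$noo
  sorted[3] = e8$noodl
  sorted[4] = le8$nood
  sorted[5] = noodle8$
  sorted[6] = odle8$no
  sorted[7] = oodle8$n
sorted[3] = e8$noodl

Answer: e8$noodl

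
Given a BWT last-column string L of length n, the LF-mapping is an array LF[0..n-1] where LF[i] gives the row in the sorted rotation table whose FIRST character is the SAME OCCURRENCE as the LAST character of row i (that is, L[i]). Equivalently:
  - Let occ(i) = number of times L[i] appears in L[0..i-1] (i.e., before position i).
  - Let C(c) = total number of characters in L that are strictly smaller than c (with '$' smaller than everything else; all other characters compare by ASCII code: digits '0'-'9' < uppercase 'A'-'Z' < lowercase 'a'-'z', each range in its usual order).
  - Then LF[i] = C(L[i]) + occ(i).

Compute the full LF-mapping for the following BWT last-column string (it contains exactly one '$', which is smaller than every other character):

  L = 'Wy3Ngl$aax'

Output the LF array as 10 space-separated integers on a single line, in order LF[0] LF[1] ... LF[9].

Char counts: '$':1, '3':1, 'N':1, 'W':1, 'a':2, 'g':1, 'l':1, 'x':1, 'y':1
C (first-col start): C('$')=0, C('3')=1, C('N')=2, C('W')=3, C('a')=4, C('g')=6, C('l')=7, C('x')=8, C('y')=9
L[0]='W': occ=0, LF[0]=C('W')+0=3+0=3
L[1]='y': occ=0, LF[1]=C('y')+0=9+0=9
L[2]='3': occ=0, LF[2]=C('3')+0=1+0=1
L[3]='N': occ=0, LF[3]=C('N')+0=2+0=2
L[4]='g': occ=0, LF[4]=C('g')+0=6+0=6
L[5]='l': occ=0, LF[5]=C('l')+0=7+0=7
L[6]='$': occ=0, LF[6]=C('$')+0=0+0=0
L[7]='a': occ=0, LF[7]=C('a')+0=4+0=4
L[8]='a': occ=1, LF[8]=C('a')+1=4+1=5
L[9]='x': occ=0, LF[9]=C('x')+0=8+0=8

Answer: 3 9 1 2 6 7 0 4 5 8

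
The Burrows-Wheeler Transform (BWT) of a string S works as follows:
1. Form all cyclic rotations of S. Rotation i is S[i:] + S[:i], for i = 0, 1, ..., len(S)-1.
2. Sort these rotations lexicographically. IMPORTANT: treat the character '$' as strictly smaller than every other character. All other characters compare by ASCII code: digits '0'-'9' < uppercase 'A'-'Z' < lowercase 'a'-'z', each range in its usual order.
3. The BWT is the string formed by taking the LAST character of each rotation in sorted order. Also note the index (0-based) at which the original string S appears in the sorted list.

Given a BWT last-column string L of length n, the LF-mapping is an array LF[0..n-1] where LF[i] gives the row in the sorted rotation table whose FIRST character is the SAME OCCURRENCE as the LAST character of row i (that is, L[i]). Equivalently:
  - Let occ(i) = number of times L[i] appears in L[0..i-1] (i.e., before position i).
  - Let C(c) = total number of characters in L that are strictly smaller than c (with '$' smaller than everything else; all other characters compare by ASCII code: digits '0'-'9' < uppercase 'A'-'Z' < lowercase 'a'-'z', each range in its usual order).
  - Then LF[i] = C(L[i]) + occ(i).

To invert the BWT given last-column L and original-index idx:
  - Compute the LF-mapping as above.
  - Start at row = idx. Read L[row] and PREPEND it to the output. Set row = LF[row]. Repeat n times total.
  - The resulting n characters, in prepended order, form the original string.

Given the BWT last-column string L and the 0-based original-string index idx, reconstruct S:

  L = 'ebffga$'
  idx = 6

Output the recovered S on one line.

Answer: gfbafe$

Derivation:
LF mapping: 3 2 4 5 6 1 0
Walk LF starting at row 6, prepending L[row]:
  step 1: row=6, L[6]='$', prepend. Next row=LF[6]=0
  step 2: row=0, L[0]='e', prepend. Next row=LF[0]=3
  step 3: row=3, L[3]='f', prepend. Next row=LF[3]=5
  step 4: row=5, L[5]='a', prepend. Next row=LF[5]=1
  step 5: row=1, L[1]='b', prepend. Next row=LF[1]=2
  step 6: row=2, L[2]='f', prepend. Next row=LF[2]=4
  step 7: row=4, L[4]='g', prepend. Next row=LF[4]=6
Reversed output: gfbafe$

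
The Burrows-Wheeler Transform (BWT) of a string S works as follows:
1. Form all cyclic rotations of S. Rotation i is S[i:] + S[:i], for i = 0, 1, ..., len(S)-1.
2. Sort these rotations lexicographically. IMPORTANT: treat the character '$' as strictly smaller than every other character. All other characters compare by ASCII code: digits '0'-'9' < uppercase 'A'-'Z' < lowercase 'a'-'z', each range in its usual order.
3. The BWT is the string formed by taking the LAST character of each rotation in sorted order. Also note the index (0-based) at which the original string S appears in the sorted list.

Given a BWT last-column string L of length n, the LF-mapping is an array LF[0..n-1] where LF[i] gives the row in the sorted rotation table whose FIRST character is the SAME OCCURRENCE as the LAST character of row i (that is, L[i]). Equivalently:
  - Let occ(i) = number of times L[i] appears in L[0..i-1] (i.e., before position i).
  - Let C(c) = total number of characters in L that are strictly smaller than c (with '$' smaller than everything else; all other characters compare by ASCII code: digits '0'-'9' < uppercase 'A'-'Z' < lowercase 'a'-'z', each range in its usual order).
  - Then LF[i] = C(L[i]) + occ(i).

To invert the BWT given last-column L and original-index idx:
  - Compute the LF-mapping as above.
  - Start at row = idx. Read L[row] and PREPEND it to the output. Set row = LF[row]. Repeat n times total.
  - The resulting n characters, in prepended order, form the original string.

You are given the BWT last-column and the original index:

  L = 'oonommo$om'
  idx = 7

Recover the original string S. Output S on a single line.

Answer: omooomnmo$

Derivation:
LF mapping: 5 6 4 7 1 2 8 0 9 3
Walk LF starting at row 7, prepending L[row]:
  step 1: row=7, L[7]='$', prepend. Next row=LF[7]=0
  step 2: row=0, L[0]='o', prepend. Next row=LF[0]=5
  step 3: row=5, L[5]='m', prepend. Next row=LF[5]=2
  step 4: row=2, L[2]='n', prepend. Next row=LF[2]=4
  step 5: row=4, L[4]='m', prepend. Next row=LF[4]=1
  step 6: row=1, L[1]='o', prepend. Next row=LF[1]=6
  step 7: row=6, L[6]='o', prepend. Next row=LF[6]=8
  step 8: row=8, L[8]='o', prepend. Next row=LF[8]=9
  step 9: row=9, L[9]='m', prepend. Next row=LF[9]=3
  step 10: row=3, L[3]='o', prepend. Next row=LF[3]=7
Reversed output: omooomnmo$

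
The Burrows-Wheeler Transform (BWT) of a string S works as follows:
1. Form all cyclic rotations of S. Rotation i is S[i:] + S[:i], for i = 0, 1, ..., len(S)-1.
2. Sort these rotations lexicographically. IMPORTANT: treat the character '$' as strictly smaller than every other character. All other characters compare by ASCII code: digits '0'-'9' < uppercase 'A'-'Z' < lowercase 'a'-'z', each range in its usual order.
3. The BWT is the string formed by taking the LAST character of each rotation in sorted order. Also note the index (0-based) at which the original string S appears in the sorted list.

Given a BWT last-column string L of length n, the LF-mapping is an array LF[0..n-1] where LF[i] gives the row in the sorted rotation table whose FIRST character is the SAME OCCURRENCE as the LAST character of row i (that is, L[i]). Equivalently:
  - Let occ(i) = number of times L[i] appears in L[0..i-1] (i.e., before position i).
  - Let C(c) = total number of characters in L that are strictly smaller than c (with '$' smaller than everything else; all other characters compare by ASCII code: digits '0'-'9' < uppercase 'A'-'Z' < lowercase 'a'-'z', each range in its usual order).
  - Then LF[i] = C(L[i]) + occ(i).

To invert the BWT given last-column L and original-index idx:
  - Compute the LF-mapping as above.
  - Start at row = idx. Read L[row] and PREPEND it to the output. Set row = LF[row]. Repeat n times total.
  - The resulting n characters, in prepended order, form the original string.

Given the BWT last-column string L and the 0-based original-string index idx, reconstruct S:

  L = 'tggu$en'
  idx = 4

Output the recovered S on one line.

LF mapping: 5 2 3 6 0 1 4
Walk LF starting at row 4, prepending L[row]:
  step 1: row=4, L[4]='$', prepend. Next row=LF[4]=0
  step 2: row=0, L[0]='t', prepend. Next row=LF[0]=5
  step 3: row=5, L[5]='e', prepend. Next row=LF[5]=1
  step 4: row=1, L[1]='g', prepend. Next row=LF[1]=2
  step 5: row=2, L[2]='g', prepend. Next row=LF[2]=3
  step 6: row=3, L[3]='u', prepend. Next row=LF[3]=6
  step 7: row=6, L[6]='n', prepend. Next row=LF[6]=4
Reversed output: nugget$

Answer: nugget$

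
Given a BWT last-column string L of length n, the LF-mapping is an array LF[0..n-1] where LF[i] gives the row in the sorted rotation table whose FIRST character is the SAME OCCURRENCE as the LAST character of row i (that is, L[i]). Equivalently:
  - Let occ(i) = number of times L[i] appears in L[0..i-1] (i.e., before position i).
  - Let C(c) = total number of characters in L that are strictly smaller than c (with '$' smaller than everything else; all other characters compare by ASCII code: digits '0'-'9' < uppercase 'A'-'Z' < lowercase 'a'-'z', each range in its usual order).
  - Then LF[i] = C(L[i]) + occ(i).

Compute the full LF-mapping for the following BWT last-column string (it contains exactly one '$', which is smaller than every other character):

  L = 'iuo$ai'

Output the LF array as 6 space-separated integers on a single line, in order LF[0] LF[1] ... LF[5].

Answer: 2 5 4 0 1 3

Derivation:
Char counts: '$':1, 'a':1, 'i':2, 'o':1, 'u':1
C (first-col start): C('$')=0, C('a')=1, C('i')=2, C('o')=4, C('u')=5
L[0]='i': occ=0, LF[0]=C('i')+0=2+0=2
L[1]='u': occ=0, LF[1]=C('u')+0=5+0=5
L[2]='o': occ=0, LF[2]=C('o')+0=4+0=4
L[3]='$': occ=0, LF[3]=C('$')+0=0+0=0
L[4]='a': occ=0, LF[4]=C('a')+0=1+0=1
L[5]='i': occ=1, LF[5]=C('i')+1=2+1=3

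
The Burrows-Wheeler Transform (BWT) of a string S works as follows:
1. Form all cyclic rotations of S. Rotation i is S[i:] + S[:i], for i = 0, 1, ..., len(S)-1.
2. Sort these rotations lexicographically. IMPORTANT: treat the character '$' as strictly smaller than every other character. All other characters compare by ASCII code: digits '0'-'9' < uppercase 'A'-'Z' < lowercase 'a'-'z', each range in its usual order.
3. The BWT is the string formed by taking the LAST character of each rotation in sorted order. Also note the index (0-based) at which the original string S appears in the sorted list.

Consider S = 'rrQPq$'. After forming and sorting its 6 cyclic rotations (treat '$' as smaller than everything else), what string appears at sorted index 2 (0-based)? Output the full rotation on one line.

All 6 rotations (rotation i = S[i:]+S[:i]):
  rot[0] = rrQPq$
  rot[1] = rQPq$r
  rot[2] = QPq$rr
  rot[3] = Pq$rrQ
  rot[4] = q$rrQP
  rot[5] = $rrQPq
Sorted (with $ < everything):
  sorted[0] = $rrQPq
  sorted[1] = Pq$rrQ
  sorted[2] = QPq$rr
  sorted[3] = q$rrQP
  sorted[4] = rQPq$r
  sorted[5] = rrQPq$
sorted[2] = QPq$rr

Answer: QPq$rr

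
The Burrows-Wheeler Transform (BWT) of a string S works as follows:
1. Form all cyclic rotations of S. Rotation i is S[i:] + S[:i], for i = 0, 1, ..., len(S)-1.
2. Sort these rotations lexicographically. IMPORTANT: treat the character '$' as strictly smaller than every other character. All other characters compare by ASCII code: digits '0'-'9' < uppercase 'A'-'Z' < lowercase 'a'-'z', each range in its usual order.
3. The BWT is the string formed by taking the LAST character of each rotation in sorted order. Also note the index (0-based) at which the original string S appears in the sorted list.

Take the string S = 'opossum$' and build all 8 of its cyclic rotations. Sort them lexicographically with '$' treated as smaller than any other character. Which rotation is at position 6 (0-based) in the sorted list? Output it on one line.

All 8 rotations (rotation i = S[i:]+S[:i]):
  rot[0] = opossum$
  rot[1] = possum$o
  rot[2] = ossum$op
  rot[3] = ssum$opo
  rot[4] = sum$opos
  rot[5] = um$oposs
  rot[6] = m$opossu
  rot[7] = $opossum
Sorted (with $ < everything):
  sorted[0] = $opossum
  sorted[1] = m$opossu
  sorted[2] = opossum$
  sorted[3] = ossum$op
  sorted[4] = possum$o
  sorted[5] = ssum$opo
  sorted[6] = sum$opos
  sorted[7] = um$oposs
sorted[6] = sum$opos

Answer: sum$opos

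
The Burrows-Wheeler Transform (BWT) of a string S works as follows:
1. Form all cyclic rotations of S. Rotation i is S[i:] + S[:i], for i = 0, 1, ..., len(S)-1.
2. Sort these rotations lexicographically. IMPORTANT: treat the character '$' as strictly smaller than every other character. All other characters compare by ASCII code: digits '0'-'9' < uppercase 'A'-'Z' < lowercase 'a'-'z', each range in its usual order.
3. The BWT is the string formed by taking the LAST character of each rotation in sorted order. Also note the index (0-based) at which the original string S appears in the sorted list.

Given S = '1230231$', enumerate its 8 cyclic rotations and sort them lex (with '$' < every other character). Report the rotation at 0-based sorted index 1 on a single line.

All 8 rotations (rotation i = S[i:]+S[:i]):
  rot[0] = 1230231$
  rot[1] = 230231$1
  rot[2] = 30231$12
  rot[3] = 0231$123
  rot[4] = 231$1230
  rot[5] = 31$12302
  rot[6] = 1$123023
  rot[7] = $1230231
Sorted (with $ < everything):
  sorted[0] = $1230231
  sorted[1] = 0231$123
  sorted[2] = 1$123023
  sorted[3] = 1230231$
  sorted[4] = 230231$1
  sorted[5] = 231$1230
  sorted[6] = 30231$12
  sorted[7] = 31$12302
sorted[1] = 0231$123

Answer: 0231$123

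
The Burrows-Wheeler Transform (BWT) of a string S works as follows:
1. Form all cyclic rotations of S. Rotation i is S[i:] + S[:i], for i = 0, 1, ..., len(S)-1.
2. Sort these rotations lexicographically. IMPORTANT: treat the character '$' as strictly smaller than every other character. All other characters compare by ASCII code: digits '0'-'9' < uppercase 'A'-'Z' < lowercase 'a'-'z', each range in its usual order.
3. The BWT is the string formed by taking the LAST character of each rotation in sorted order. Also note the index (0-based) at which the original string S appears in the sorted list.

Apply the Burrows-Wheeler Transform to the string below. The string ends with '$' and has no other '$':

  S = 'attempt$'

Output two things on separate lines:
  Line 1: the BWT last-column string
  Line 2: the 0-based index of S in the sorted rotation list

Answer: t$tempta
1

Derivation:
All 8 rotations (rotation i = S[i:]+S[:i]):
  rot[0] = attempt$
  rot[1] = ttempt$a
  rot[2] = tempt$at
  rot[3] = empt$att
  rot[4] = mpt$atte
  rot[5] = pt$attem
  rot[6] = t$attemp
  rot[7] = $attempt
Sorted (with $ < everything):
  sorted[0] = $attempt  (last char: 't')
  sorted[1] = attempt$  (last char: '$')
  sorted[2] = empt$att  (last char: 't')
  sorted[3] = mpt$atte  (last char: 'e')
  sorted[4] = pt$attem  (last char: 'm')
  sorted[5] = t$attemp  (last char: 'p')
  sorted[6] = tempt$at  (last char: 't')
  sorted[7] = ttempt$a  (last char: 'a')
Last column: t$tempta
Original string S is at sorted index 1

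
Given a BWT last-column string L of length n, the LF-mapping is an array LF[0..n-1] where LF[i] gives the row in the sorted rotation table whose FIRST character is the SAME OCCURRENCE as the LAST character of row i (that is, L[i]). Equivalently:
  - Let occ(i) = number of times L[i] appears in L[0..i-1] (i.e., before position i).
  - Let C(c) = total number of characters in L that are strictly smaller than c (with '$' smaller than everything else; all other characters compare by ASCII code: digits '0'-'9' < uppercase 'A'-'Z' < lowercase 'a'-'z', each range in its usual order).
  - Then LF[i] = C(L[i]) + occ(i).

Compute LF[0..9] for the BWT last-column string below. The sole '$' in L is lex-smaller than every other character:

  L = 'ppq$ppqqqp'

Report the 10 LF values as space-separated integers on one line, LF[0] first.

Char counts: '$':1, 'p':5, 'q':4
C (first-col start): C('$')=0, C('p')=1, C('q')=6
L[0]='p': occ=0, LF[0]=C('p')+0=1+0=1
L[1]='p': occ=1, LF[1]=C('p')+1=1+1=2
L[2]='q': occ=0, LF[2]=C('q')+0=6+0=6
L[3]='$': occ=0, LF[3]=C('$')+0=0+0=0
L[4]='p': occ=2, LF[4]=C('p')+2=1+2=3
L[5]='p': occ=3, LF[5]=C('p')+3=1+3=4
L[6]='q': occ=1, LF[6]=C('q')+1=6+1=7
L[7]='q': occ=2, LF[7]=C('q')+2=6+2=8
L[8]='q': occ=3, LF[8]=C('q')+3=6+3=9
L[9]='p': occ=4, LF[9]=C('p')+4=1+4=5

Answer: 1 2 6 0 3 4 7 8 9 5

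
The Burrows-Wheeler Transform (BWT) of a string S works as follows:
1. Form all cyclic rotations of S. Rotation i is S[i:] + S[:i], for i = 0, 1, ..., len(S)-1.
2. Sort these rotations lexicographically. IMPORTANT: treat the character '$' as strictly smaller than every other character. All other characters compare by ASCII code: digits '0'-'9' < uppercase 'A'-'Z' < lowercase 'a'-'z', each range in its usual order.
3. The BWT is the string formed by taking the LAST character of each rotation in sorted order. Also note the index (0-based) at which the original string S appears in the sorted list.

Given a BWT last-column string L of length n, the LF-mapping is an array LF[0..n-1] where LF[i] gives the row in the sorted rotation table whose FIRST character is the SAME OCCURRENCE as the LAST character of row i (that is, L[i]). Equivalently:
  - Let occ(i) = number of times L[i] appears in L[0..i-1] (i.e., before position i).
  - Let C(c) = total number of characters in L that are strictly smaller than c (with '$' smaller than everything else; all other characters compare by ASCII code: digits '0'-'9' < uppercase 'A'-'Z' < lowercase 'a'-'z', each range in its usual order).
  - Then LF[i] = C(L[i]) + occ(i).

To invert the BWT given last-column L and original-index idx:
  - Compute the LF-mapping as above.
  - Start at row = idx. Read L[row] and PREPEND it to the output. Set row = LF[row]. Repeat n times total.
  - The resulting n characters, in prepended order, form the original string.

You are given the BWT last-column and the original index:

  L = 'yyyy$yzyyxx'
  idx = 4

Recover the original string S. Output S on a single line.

LF mapping: 3 4 5 6 0 7 10 8 9 1 2
Walk LF starting at row 4, prepending L[row]:
  step 1: row=4, L[4]='$', prepend. Next row=LF[4]=0
  step 2: row=0, L[0]='y', prepend. Next row=LF[0]=3
  step 3: row=3, L[3]='y', prepend. Next row=LF[3]=6
  step 4: row=6, L[6]='z', prepend. Next row=LF[6]=10
  step 5: row=10, L[10]='x', prepend. Next row=LF[10]=2
  step 6: row=2, L[2]='y', prepend. Next row=LF[2]=5
  step 7: row=5, L[5]='y', prepend. Next row=LF[5]=7
  step 8: row=7, L[7]='y', prepend. Next row=LF[7]=8
  step 9: row=8, L[8]='y', prepend. Next row=LF[8]=9
  step 10: row=9, L[9]='x', prepend. Next row=LF[9]=1
  step 11: row=1, L[1]='y', prepend. Next row=LF[1]=4
Reversed output: yxyyyyxzyy$

Answer: yxyyyyxzyy$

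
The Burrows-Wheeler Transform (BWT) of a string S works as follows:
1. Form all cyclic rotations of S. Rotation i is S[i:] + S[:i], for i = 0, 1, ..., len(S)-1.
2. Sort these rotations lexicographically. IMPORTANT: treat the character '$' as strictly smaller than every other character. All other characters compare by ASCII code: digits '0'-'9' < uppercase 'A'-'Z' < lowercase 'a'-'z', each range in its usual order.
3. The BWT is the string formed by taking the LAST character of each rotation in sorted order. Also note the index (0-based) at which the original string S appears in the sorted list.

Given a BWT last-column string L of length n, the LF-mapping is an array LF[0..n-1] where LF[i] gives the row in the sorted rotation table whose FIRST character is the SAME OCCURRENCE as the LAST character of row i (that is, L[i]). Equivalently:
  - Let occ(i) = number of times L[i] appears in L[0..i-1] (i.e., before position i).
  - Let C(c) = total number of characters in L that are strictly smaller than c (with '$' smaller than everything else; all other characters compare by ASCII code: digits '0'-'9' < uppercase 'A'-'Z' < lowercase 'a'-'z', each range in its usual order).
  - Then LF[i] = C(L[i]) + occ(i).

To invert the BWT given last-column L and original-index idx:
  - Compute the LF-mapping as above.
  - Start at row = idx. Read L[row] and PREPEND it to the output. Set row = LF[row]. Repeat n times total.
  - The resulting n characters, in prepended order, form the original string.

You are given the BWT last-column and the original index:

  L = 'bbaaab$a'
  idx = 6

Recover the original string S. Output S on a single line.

LF mapping: 5 6 1 2 3 7 0 4
Walk LF starting at row 6, prepending L[row]:
  step 1: row=6, L[6]='$', prepend. Next row=LF[6]=0
  step 2: row=0, L[0]='b', prepend. Next row=LF[0]=5
  step 3: row=5, L[5]='b', prepend. Next row=LF[5]=7
  step 4: row=7, L[7]='a', prepend. Next row=LF[7]=4
  step 5: row=4, L[4]='a', prepend. Next row=LF[4]=3
  step 6: row=3, L[3]='a', prepend. Next row=LF[3]=2
  step 7: row=2, L[2]='a', prepend. Next row=LF[2]=1
  step 8: row=1, L[1]='b', prepend. Next row=LF[1]=6
Reversed output: baaaabb$

Answer: baaaabb$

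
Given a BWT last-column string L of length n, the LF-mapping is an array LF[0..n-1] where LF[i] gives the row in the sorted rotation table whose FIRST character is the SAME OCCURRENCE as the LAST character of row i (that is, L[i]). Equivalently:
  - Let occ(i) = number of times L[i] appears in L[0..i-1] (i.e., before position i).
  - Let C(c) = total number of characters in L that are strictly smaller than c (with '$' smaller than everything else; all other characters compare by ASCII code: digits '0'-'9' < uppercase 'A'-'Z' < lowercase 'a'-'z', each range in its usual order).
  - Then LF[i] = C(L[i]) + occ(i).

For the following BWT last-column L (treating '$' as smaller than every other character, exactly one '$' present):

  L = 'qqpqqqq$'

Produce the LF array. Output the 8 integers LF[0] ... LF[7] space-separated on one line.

Answer: 2 3 1 4 5 6 7 0

Derivation:
Char counts: '$':1, 'p':1, 'q':6
C (first-col start): C('$')=0, C('p')=1, C('q')=2
L[0]='q': occ=0, LF[0]=C('q')+0=2+0=2
L[1]='q': occ=1, LF[1]=C('q')+1=2+1=3
L[2]='p': occ=0, LF[2]=C('p')+0=1+0=1
L[3]='q': occ=2, LF[3]=C('q')+2=2+2=4
L[4]='q': occ=3, LF[4]=C('q')+3=2+3=5
L[5]='q': occ=4, LF[5]=C('q')+4=2+4=6
L[6]='q': occ=5, LF[6]=C('q')+5=2+5=7
L[7]='$': occ=0, LF[7]=C('$')+0=0+0=0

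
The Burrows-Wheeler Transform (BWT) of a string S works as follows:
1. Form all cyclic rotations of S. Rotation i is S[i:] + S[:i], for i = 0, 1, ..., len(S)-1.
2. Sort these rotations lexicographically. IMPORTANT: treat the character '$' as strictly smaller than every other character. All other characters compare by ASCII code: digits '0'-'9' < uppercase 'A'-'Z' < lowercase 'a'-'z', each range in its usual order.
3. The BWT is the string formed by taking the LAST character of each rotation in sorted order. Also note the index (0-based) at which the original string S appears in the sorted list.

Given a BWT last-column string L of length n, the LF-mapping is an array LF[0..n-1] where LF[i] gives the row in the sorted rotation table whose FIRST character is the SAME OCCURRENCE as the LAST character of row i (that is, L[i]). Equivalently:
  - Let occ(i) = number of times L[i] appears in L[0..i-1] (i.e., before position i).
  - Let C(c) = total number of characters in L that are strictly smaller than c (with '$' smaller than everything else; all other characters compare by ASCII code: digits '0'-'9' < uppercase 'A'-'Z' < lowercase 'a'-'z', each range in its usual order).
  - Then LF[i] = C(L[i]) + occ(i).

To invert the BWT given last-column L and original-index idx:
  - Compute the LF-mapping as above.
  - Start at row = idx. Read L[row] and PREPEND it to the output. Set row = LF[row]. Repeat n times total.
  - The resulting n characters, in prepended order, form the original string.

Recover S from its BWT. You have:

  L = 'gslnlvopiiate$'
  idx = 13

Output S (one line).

Answer: violetsapling$

Derivation:
LF mapping: 3 11 6 8 7 13 9 10 4 5 1 12 2 0
Walk LF starting at row 13, prepending L[row]:
  step 1: row=13, L[13]='$', prepend. Next row=LF[13]=0
  step 2: row=0, L[0]='g', prepend. Next row=LF[0]=3
  step 3: row=3, L[3]='n', prepend. Next row=LF[3]=8
  step 4: row=8, L[8]='i', prepend. Next row=LF[8]=4
  step 5: row=4, L[4]='l', prepend. Next row=LF[4]=7
  step 6: row=7, L[7]='p', prepend. Next row=LF[7]=10
  step 7: row=10, L[10]='a', prepend. Next row=LF[10]=1
  step 8: row=1, L[1]='s', prepend. Next row=LF[1]=11
  step 9: row=11, L[11]='t', prepend. Next row=LF[11]=12
  step 10: row=12, L[12]='e', prepend. Next row=LF[12]=2
  step 11: row=2, L[2]='l', prepend. Next row=LF[2]=6
  step 12: row=6, L[6]='o', prepend. Next row=LF[6]=9
  step 13: row=9, L[9]='i', prepend. Next row=LF[9]=5
  step 14: row=5, L[5]='v', prepend. Next row=LF[5]=13
Reversed output: violetsapling$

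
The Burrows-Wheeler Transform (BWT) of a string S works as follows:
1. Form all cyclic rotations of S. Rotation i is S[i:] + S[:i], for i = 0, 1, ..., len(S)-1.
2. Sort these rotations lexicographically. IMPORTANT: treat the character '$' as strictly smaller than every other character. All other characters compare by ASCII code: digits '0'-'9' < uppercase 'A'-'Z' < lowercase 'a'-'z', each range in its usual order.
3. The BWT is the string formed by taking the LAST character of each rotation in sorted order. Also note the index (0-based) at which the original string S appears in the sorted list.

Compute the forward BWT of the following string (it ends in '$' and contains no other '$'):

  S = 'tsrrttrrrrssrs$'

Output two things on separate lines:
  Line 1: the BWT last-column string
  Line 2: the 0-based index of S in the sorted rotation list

Answer: strrssrrrtsrt$r
13

Derivation:
All 15 rotations (rotation i = S[i:]+S[:i]):
  rot[0] = tsrrttrrrrssrs$
  rot[1] = srrttrrrrssrs$t
  rot[2] = rrttrrrrssrs$ts
  rot[3] = rttrrrrssrs$tsr
  rot[4] = ttrrrrssrs$tsrr
  rot[5] = trrrrssrs$tsrrt
  rot[6] = rrrrssrs$tsrrtt
  rot[7] = rrrssrs$tsrrttr
  rot[8] = rrssrs$tsrrttrr
  rot[9] = rssrs$tsrrttrrr
  rot[10] = ssrs$tsrrttrrrr
  rot[11] = srs$tsrrttrrrrs
  rot[12] = rs$tsrrttrrrrss
  rot[13] = s$tsrrttrrrrssr
  rot[14] = $tsrrttrrrrssrs
Sorted (with $ < everything):
  sorted[0] = $tsrrttrrrrssrs  (last char: 's')
  sorted[1] = rrrrssrs$tsrrtt  (last char: 't')
  sorted[2] = rrrssrs$tsrrttr  (last char: 'r')
  sorted[3] = rrssrs$tsrrttrr  (last char: 'r')
  sorted[4] = rrttrrrrssrs$ts  (last char: 's')
  sorted[5] = rs$tsrrttrrrrss  (last char: 's')
  sorted[6] = rssrs$tsrrttrrr  (last char: 'r')
  sorted[7] = rttrrrrssrs$tsr  (last char: 'r')
  sorted[8] = s$tsrrttrrrrssr  (last char: 'r')
  sorted[9] = srrttrrrrssrs$t  (last char: 't')
  sorted[10] = srs$tsrrttrrrrs  (last char: 's')
  sorted[11] = ssrs$tsrrttrrrr  (last char: 'r')
  sorted[12] = trrrrssrs$tsrrt  (last char: 't')
  sorted[13] = tsrrttrrrrssrs$  (last char: '$')
  sorted[14] = ttrrrrssrs$tsrr  (last char: 'r')
Last column: strrssrrrtsrt$r
Original string S is at sorted index 13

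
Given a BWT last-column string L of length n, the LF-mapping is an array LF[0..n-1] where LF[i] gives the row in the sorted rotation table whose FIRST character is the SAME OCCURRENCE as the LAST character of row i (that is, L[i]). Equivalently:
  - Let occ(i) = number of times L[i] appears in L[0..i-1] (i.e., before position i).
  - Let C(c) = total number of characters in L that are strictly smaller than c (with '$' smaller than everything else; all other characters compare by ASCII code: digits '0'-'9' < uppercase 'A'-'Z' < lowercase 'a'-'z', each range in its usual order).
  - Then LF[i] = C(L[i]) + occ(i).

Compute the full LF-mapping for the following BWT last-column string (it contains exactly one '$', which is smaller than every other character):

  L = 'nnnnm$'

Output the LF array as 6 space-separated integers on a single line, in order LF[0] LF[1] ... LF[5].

Answer: 2 3 4 5 1 0

Derivation:
Char counts: '$':1, 'm':1, 'n':4
C (first-col start): C('$')=0, C('m')=1, C('n')=2
L[0]='n': occ=0, LF[0]=C('n')+0=2+0=2
L[1]='n': occ=1, LF[1]=C('n')+1=2+1=3
L[2]='n': occ=2, LF[2]=C('n')+2=2+2=4
L[3]='n': occ=3, LF[3]=C('n')+3=2+3=5
L[4]='m': occ=0, LF[4]=C('m')+0=1+0=1
L[5]='$': occ=0, LF[5]=C('$')+0=0+0=0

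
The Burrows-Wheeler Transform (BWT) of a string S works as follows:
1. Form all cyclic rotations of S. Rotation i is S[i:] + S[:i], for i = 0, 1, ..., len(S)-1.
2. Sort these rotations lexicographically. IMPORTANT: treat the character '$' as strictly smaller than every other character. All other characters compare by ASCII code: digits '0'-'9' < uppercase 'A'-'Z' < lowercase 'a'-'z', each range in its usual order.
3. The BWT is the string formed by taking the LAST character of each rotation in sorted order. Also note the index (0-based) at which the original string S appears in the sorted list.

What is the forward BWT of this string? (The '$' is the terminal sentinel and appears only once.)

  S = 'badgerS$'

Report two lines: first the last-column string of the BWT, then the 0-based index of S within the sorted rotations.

All 8 rotations (rotation i = S[i:]+S[:i]):
  rot[0] = badgerS$
  rot[1] = adgerS$b
  rot[2] = dgerS$ba
  rot[3] = gerS$bad
  rot[4] = erS$badg
  rot[5] = rS$badge
  rot[6] = S$badger
  rot[7] = $badgerS
Sorted (with $ < everything):
  sorted[0] = $badgerS  (last char: 'S')
  sorted[1] = S$badger  (last char: 'r')
  sorted[2] = adgerS$b  (last char: 'b')
  sorted[3] = badgerS$  (last char: '$')
  sorted[4] = dgerS$ba  (last char: 'a')
  sorted[5] = erS$badg  (last char: 'g')
  sorted[6] = gerS$bad  (last char: 'd')
  sorted[7] = rS$badge  (last char: 'e')
Last column: Srb$agde
Original string S is at sorted index 3

Answer: Srb$agde
3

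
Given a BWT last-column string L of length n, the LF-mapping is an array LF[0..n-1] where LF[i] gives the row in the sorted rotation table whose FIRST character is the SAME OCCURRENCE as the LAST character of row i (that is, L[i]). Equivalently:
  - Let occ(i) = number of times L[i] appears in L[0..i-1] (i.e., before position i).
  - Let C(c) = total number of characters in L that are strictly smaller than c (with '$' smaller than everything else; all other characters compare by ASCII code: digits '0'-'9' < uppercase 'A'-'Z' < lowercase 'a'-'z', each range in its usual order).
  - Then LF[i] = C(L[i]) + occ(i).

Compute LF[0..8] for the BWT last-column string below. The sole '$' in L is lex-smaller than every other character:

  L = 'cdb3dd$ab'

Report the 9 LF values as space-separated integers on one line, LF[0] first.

Answer: 5 6 3 1 7 8 0 2 4

Derivation:
Char counts: '$':1, '3':1, 'a':1, 'b':2, 'c':1, 'd':3
C (first-col start): C('$')=0, C('3')=1, C('a')=2, C('b')=3, C('c')=5, C('d')=6
L[0]='c': occ=0, LF[0]=C('c')+0=5+0=5
L[1]='d': occ=0, LF[1]=C('d')+0=6+0=6
L[2]='b': occ=0, LF[2]=C('b')+0=3+0=3
L[3]='3': occ=0, LF[3]=C('3')+0=1+0=1
L[4]='d': occ=1, LF[4]=C('d')+1=6+1=7
L[5]='d': occ=2, LF[5]=C('d')+2=6+2=8
L[6]='$': occ=0, LF[6]=C('$')+0=0+0=0
L[7]='a': occ=0, LF[7]=C('a')+0=2+0=2
L[8]='b': occ=1, LF[8]=C('b')+1=3+1=4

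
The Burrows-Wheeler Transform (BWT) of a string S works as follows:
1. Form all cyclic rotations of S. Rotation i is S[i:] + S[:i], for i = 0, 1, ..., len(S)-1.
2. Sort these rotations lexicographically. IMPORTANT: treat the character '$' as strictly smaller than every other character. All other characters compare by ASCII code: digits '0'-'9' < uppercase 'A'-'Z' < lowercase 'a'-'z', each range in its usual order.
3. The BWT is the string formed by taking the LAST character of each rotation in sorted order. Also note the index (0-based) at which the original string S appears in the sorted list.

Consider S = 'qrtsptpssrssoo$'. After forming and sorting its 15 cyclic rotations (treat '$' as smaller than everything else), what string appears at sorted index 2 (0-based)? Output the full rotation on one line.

All 15 rotations (rotation i = S[i:]+S[:i]):
  rot[0] = qrtsptpssrssoo$
  rot[1] = rtsptpssrssoo$q
  rot[2] = tsptpssrssoo$qr
  rot[3] = sptpssrssoo$qrt
  rot[4] = ptpssrssoo$qrts
  rot[5] = tpssrssoo$qrtsp
  rot[6] = pssrssoo$qrtspt
  rot[7] = ssrssoo$qrtsptp
  rot[8] = srssoo$qrtsptps
  rot[9] = rssoo$qrtsptpss
  rot[10] = ssoo$qrtsptpssr
  rot[11] = soo$qrtsptpssrs
  rot[12] = oo$qrtsptpssrss
  rot[13] = o$qrtsptpssrsso
  rot[14] = $qrtsptpssrssoo
Sorted (with $ < everything):
  sorted[0] = $qrtsptpssrssoo
  sorted[1] = o$qrtsptpssrsso
  sorted[2] = oo$qrtsptpssrss
  sorted[3] = pssrssoo$qrtspt
  sorted[4] = ptpssrssoo$qrts
  sorted[5] = qrtsptpssrssoo$
  sorted[6] = rssoo$qrtsptpss
  sorted[7] = rtsptpssrssoo$q
  sorted[8] = soo$qrtsptpssrs
  sorted[9] = sptpssrssoo$qrt
  sorted[10] = srssoo$qrtsptps
  sorted[11] = ssoo$qrtsptpssr
  sorted[12] = ssrssoo$qrtsptp
  sorted[13] = tpssrssoo$qrtsp
  sorted[14] = tsptpssrssoo$qr
sorted[2] = oo$qrtsptpssrss

Answer: oo$qrtsptpssrss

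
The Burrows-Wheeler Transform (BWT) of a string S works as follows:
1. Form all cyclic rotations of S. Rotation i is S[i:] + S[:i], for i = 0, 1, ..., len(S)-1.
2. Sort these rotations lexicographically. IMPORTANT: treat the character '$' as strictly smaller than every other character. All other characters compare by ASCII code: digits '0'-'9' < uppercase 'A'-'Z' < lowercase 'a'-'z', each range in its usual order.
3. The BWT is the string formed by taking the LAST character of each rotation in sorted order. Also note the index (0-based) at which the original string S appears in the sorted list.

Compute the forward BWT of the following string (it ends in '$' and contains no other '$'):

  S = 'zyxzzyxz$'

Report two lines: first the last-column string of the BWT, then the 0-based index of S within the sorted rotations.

All 9 rotations (rotation i = S[i:]+S[:i]):
  rot[0] = zyxzzyxz$
  rot[1] = yxzzyxz$z
  rot[2] = xzzyxz$zy
  rot[3] = zzyxz$zyx
  rot[4] = zyxz$zyxz
  rot[5] = yxz$zyxzz
  rot[6] = xz$zyxzzy
  rot[7] = z$zyxzzyx
  rot[8] = $zyxzzyxz
Sorted (with $ < everything):
  sorted[0] = $zyxzzyxz  (last char: 'z')
  sorted[1] = xz$zyxzzy  (last char: 'y')
  sorted[2] = xzzyxz$zy  (last char: 'y')
  sorted[3] = yxz$zyxzz  (last char: 'z')
  sorted[4] = yxzzyxz$z  (last char: 'z')
  sorted[5] = z$zyxzzyx  (last char: 'x')
  sorted[6] = zyxz$zyxz  (last char: 'z')
  sorted[7] = zyxzzyxz$  (last char: '$')
  sorted[8] = zzyxz$zyx  (last char: 'x')
Last column: zyyzzxz$x
Original string S is at sorted index 7

Answer: zyyzzxz$x
7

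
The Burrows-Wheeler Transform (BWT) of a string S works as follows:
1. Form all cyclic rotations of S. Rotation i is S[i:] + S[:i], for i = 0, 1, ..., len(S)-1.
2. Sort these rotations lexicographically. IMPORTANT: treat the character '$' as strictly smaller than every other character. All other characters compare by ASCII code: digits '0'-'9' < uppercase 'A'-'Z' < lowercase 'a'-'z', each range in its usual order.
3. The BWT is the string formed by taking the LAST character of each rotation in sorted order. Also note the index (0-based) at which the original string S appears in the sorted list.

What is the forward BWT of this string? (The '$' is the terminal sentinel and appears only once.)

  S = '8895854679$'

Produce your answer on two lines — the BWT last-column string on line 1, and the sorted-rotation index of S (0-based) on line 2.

Answer: 9589465$878
7

Derivation:
All 11 rotations (rotation i = S[i:]+S[:i]):
  rot[0] = 8895854679$
  rot[1] = 895854679$8
  rot[2] = 95854679$88
  rot[3] = 5854679$889
  rot[4] = 854679$8895
  rot[5] = 54679$88958
  rot[6] = 4679$889585
  rot[7] = 679$8895854
  rot[8] = 79$88958546
  rot[9] = 9$889585467
  rot[10] = $8895854679
Sorted (with $ < everything):
  sorted[0] = $8895854679  (last char: '9')
  sorted[1] = 4679$889585  (last char: '5')
  sorted[2] = 54679$88958  (last char: '8')
  sorted[3] = 5854679$889  (last char: '9')
  sorted[4] = 679$8895854  (last char: '4')
  sorted[5] = 79$88958546  (last char: '6')
  sorted[6] = 854679$8895  (last char: '5')
  sorted[7] = 8895854679$  (last char: '$')
  sorted[8] = 895854679$8  (last char: '8')
  sorted[9] = 9$889585467  (last char: '7')
  sorted[10] = 95854679$88  (last char: '8')
Last column: 9589465$878
Original string S is at sorted index 7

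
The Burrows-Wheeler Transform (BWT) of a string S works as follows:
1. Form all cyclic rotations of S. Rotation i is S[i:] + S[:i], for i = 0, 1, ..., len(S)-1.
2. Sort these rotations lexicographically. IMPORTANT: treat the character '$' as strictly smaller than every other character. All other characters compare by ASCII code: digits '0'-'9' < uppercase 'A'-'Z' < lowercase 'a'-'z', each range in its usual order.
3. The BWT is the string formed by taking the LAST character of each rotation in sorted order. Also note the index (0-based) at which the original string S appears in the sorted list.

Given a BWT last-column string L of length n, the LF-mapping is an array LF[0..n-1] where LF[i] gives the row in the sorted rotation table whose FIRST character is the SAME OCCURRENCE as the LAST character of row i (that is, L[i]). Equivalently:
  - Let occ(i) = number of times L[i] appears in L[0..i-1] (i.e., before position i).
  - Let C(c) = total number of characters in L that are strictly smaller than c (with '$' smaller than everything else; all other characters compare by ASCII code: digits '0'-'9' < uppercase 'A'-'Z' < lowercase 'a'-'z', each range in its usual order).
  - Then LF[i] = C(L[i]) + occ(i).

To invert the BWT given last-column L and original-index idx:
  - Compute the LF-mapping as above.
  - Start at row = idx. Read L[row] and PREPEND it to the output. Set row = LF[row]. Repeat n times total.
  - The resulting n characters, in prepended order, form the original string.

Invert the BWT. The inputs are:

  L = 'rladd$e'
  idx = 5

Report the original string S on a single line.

LF mapping: 6 5 1 2 3 0 4
Walk LF starting at row 5, prepending L[row]:
  step 1: row=5, L[5]='$', prepend. Next row=LF[5]=0
  step 2: row=0, L[0]='r', prepend. Next row=LF[0]=6
  step 3: row=6, L[6]='e', prepend. Next row=LF[6]=4
  step 4: row=4, L[4]='d', prepend. Next row=LF[4]=3
  step 5: row=3, L[3]='d', prepend. Next row=LF[3]=2
  step 6: row=2, L[2]='a', prepend. Next row=LF[2]=1
  step 7: row=1, L[1]='l', prepend. Next row=LF[1]=5
Reversed output: ladder$

Answer: ladder$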